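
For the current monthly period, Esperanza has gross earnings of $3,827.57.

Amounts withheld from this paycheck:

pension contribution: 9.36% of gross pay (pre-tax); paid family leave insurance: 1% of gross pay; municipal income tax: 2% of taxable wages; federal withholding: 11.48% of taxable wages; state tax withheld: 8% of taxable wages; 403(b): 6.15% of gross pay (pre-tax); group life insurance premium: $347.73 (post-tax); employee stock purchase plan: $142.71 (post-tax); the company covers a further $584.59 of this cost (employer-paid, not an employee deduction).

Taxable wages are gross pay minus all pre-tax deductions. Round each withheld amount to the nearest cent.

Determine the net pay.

403(b): $3,827.57 × 0.0615 = $235.40
Pension contribution: $3,827.57 × 0.0936 = $358.26
Pre-tax total = $235.40 + $358.26 = $593.66
Taxable wages = $3,827.57 − $593.66 = $3,233.91
State tax withheld: $3,233.91 × 0.08 = $258.71
Federal withholding: $3,233.91 × 0.1148 = $371.25
Municipal income tax: $3,233.91 × 0.02 = $64.68
Paid family leave insurance: $3,827.57 × 0.01 = $38.28
Group life insurance premium: $347.73
Employee stock purchase plan: $142.71
(Employer's $584.59 toward employee stock purchase plan is not withheld from the employee.)
Total deductions = $235.40 + $358.26 + $258.71 + $371.25 + $64.68 + $38.28 + $347.73 + $142.71 = $1,817.02
Net pay = $3,827.57 − $1,817.02 = $2,010.55

$2,010.55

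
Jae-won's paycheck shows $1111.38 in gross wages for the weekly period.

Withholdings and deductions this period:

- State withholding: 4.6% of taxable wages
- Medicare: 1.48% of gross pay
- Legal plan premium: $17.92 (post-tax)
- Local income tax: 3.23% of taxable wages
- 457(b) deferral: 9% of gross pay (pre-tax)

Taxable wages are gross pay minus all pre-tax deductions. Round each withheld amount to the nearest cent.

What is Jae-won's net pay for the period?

$897.80

457(b) deferral: $1111.38 × 0.09 = $100.02
Taxable wages = $1111.38 − $100.02 = $1011.36
State withholding: $1011.36 × 0.046 = $46.52
Local income tax: $1011.36 × 0.0323 = $32.67
Medicare: $1111.38 × 0.0148 = $16.45
Legal plan premium: $17.92
Total deductions = $100.02 + $46.52 + $32.67 + $16.45 + $17.92 = $213.58
Net pay = $1111.38 − $213.58 = $897.80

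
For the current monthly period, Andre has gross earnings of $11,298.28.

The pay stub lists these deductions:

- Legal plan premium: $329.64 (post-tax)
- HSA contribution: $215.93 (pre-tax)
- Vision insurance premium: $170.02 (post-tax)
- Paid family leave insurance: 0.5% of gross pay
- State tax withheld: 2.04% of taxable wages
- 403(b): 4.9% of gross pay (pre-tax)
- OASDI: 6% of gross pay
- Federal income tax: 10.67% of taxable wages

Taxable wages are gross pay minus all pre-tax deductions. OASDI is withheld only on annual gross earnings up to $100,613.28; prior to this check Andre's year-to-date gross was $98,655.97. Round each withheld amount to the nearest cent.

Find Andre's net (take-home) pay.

403(b): $11,298.28 × 0.049 = $553.62
HSA contribution: $215.93
Pre-tax total = $553.62 + $215.93 = $769.55
Taxable wages = $11,298.28 − $769.55 = $10,528.73
State tax withheld: $10,528.73 × 0.0204 = $214.79
Federal income tax: $10,528.73 × 0.1067 = $1,123.42
OASDI: only $100,613.28 − $98,655.97 = $1,957.31 of this check is subject → $1,957.31 × 0.06 = $117.44
Paid family leave insurance: $11,298.28 × 0.005 = $56.49
Vision insurance premium: $170.02
Legal plan premium: $329.64
Total deductions = $553.62 + $215.93 + $214.79 + $1,123.42 + $117.44 + $56.49 + $170.02 + $329.64 = $2,781.35
Net pay = $11,298.28 − $2,781.35 = $8,516.93

$8,516.93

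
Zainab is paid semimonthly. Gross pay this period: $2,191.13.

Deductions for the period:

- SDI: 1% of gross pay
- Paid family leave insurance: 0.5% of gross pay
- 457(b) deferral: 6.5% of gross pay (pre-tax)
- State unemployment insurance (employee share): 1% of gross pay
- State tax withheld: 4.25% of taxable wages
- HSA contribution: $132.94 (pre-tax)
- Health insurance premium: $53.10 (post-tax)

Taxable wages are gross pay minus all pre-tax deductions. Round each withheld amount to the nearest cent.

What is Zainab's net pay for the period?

457(b) deferral: $2,191.13 × 0.065 = $142.42
HSA contribution: $132.94
Pre-tax total = $142.42 + $132.94 = $275.36
Taxable wages = $2,191.13 − $275.36 = $1,915.77
State tax withheld: $1,915.77 × 0.0425 = $81.42
State unemployment insurance (employee share): $2,191.13 × 0.01 = $21.91
SDI: $2,191.13 × 0.01 = $21.91
Paid family leave insurance: $2,191.13 × 0.005 = $10.96
Health insurance premium: $53.10
Total deductions = $142.42 + $132.94 + $81.42 + $21.91 + $21.91 + $10.96 + $53.10 = $464.66
Net pay = $2,191.13 − $464.66 = $1,726.47

$1,726.47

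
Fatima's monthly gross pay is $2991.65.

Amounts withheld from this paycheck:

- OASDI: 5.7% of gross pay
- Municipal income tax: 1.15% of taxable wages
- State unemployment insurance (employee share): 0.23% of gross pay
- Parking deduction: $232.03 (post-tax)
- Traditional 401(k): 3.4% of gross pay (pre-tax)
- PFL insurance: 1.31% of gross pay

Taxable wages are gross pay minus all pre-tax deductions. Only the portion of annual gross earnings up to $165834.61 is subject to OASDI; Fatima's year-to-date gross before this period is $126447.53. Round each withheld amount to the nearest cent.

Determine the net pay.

$2408.08

Traditional 401(k): $2991.65 × 0.034 = $101.72
Taxable wages = $2991.65 − $101.72 = $2889.93
Municipal income tax: $2889.93 × 0.0115 = $33.23
OASDI: cap not yet reached, full $2991.65 is subject → $2991.65 × 0.057 = $170.52
State unemployment insurance (employee share): $2991.65 × 0.0023 = $6.88
PFL insurance: $2991.65 × 0.0131 = $39.19
Parking deduction: $232.03
Total deductions = $101.72 + $33.23 + $170.52 + $6.88 + $39.19 + $232.03 = $583.57
Net pay = $2991.65 − $583.57 = $2408.08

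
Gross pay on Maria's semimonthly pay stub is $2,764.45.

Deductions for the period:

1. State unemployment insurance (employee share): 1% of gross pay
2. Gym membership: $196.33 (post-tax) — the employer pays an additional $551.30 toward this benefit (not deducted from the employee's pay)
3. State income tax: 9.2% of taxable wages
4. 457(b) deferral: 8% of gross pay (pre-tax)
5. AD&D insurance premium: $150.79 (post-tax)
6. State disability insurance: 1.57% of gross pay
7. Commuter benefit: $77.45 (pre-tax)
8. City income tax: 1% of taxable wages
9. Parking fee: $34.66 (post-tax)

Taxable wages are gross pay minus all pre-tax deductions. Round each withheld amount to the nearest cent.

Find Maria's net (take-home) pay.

$1,761.50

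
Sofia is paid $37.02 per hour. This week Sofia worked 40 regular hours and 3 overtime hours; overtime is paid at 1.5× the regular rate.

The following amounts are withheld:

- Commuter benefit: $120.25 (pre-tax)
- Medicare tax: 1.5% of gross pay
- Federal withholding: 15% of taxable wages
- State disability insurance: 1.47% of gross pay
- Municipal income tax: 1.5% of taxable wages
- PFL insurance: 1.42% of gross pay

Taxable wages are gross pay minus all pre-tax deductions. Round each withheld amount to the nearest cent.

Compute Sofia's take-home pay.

$1,202.84

Regular pay: 40 × $37.02 = $1,480.80
Overtime pay: 3 × $37.02 × 1.5 = $166.59
Gross pay = $1,480.80 + $166.59 = $1,647.39
Commuter benefit: $120.25
Taxable wages = $1,647.39 − $120.25 = $1,527.14
Municipal income tax: $1,527.14 × 0.015 = $22.91
Federal withholding: $1,527.14 × 0.15 = $229.07
State disability insurance: $1,647.39 × 0.0147 = $24.22
Medicare tax: $1,647.39 × 0.015 = $24.71
PFL insurance: $1,647.39 × 0.0142 = $23.39
Total deductions = $120.25 + $22.91 + $229.07 + $24.22 + $24.71 + $23.39 = $444.55
Net pay = $1,647.39 − $444.55 = $1,202.84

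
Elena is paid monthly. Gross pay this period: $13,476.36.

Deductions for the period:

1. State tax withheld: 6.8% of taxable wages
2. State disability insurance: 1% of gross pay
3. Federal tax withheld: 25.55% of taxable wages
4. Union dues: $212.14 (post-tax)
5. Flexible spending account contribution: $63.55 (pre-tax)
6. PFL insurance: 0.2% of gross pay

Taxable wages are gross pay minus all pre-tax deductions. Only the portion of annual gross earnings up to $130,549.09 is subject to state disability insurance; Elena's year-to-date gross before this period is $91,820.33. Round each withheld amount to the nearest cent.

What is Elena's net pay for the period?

Flexible spending account contribution: $63.55
Taxable wages = $13,476.36 − $63.55 = $13,412.81
Federal tax withheld: $13,412.81 × 0.2555 = $3,426.97
State tax withheld: $13,412.81 × 0.068 = $912.07
PFL insurance: $13,476.36 × 0.002 = $26.95
State disability insurance: cap not yet reached, full $13,476.36 is subject → $13,476.36 × 0.01 = $134.76
Union dues: $212.14
Total deductions = $63.55 + $3,426.97 + $912.07 + $26.95 + $134.76 + $212.14 = $4,776.44
Net pay = $13,476.36 − $4,776.44 = $8,699.92

$8,699.92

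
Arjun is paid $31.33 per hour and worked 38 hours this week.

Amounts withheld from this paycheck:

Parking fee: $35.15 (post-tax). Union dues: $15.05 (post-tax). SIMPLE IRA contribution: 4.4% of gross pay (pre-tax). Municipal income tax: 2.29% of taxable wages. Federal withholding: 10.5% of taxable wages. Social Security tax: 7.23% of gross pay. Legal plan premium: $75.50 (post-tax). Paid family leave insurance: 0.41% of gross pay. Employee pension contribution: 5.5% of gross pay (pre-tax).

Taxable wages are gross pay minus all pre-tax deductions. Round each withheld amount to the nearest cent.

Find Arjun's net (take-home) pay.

Gross pay: 38 × $31.33 = $1,190.54
SIMPLE IRA contribution: $1,190.54 × 0.044 = $52.38
Employee pension contribution: $1,190.54 × 0.055 = $65.48
Pre-tax total = $52.38 + $65.48 = $117.86
Taxable wages = $1,190.54 − $117.86 = $1,072.68
Municipal income tax: $1,072.68 × 0.0229 = $24.56
Federal withholding: $1,072.68 × 0.105 = $112.63
Social Security tax: $1,190.54 × 0.0723 = $86.08
Paid family leave insurance: $1,190.54 × 0.0041 = $4.88
Union dues: $15.05
Parking fee: $35.15
Legal plan premium: $75.50
Total deductions = $52.38 + $65.48 + $24.56 + $112.63 + $86.08 + $4.88 + $15.05 + $35.15 + $75.50 = $471.71
Net pay = $1,190.54 − $471.71 = $718.83

$718.83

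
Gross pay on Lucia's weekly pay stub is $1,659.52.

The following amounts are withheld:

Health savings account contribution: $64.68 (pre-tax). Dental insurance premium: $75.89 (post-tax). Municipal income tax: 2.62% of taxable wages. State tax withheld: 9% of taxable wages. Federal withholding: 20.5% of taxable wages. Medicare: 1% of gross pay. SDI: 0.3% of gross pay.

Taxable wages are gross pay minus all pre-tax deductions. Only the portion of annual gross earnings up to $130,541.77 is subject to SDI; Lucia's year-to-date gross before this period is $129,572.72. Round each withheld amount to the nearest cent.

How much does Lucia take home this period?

Health savings account contribution: $64.68
Taxable wages = $1,659.52 − $64.68 = $1,594.84
State tax withheld: $1,594.84 × 0.09 = $143.54
Municipal income tax: $1,594.84 × 0.0262 = $41.78
Federal withholding: $1,594.84 × 0.205 = $326.94
Medicare: $1,659.52 × 0.01 = $16.60
SDI: only $130,541.77 − $129,572.72 = $969.05 of this check is subject → $969.05 × 0.003 = $2.91
Dental insurance premium: $75.89
Total deductions = $64.68 + $143.54 + $41.78 + $326.94 + $16.60 + $2.91 + $75.89 = $672.34
Net pay = $1,659.52 − $672.34 = $987.18

$987.18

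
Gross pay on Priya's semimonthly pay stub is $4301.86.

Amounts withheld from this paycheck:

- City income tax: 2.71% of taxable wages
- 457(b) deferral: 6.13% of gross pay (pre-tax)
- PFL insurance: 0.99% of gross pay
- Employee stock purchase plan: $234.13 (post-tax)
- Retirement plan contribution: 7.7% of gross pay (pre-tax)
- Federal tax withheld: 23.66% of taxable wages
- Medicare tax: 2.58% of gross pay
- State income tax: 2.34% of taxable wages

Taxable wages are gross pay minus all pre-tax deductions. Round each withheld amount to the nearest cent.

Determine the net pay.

$2254.95

457(b) deferral: $4301.86 × 0.0613 = $263.70
Retirement plan contribution: $4301.86 × 0.077 = $331.24
Pre-tax total = $263.70 + $331.24 = $594.94
Taxable wages = $4301.86 − $594.94 = $3706.92
State income tax: $3706.92 × 0.0234 = $86.74
Federal tax withheld: $3706.92 × 0.2366 = $877.06
City income tax: $3706.92 × 0.0271 = $100.46
PFL insurance: $4301.86 × 0.0099 = $42.59
Medicare tax: $4301.86 × 0.0258 = $110.99
Employee stock purchase plan: $234.13
Total deductions = $263.70 + $331.24 + $86.74 + $877.06 + $100.46 + $42.59 + $110.99 + $234.13 = $2046.91
Net pay = $4301.86 − $2046.91 = $2254.95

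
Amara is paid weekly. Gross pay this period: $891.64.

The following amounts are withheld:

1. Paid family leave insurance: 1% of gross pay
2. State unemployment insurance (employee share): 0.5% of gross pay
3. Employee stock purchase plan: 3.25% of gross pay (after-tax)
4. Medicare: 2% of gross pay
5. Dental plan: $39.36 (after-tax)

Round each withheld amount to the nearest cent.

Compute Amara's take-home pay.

$792.09

Medicare: $891.64 × 0.02 = $17.83
State unemployment insurance (employee share): $891.64 × 0.005 = $4.46
Paid family leave insurance: $891.64 × 0.01 = $8.92
Employee stock purchase plan: $891.64 × 0.0325 = $28.98
Dental plan: $39.36
Total deductions = $17.83 + $4.46 + $8.92 + $28.98 + $39.36 = $99.55
Net pay = $891.64 − $99.55 = $792.09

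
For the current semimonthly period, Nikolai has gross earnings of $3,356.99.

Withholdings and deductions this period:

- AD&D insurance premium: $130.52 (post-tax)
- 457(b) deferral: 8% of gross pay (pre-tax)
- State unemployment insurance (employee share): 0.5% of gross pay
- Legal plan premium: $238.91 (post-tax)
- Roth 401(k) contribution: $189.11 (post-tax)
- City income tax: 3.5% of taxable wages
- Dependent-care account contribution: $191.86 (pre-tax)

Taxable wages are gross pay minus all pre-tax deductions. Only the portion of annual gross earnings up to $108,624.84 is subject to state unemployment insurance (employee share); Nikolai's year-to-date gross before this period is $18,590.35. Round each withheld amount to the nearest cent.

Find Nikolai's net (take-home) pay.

Dependent-care account contribution: $191.86
457(b) deferral: $3,356.99 × 0.08 = $268.56
Pre-tax total = $191.86 + $268.56 = $460.42
Taxable wages = $3,356.99 − $460.42 = $2,896.57
City income tax: $2,896.57 × 0.035 = $101.38
State unemployment insurance (employee share): cap not yet reached, full $3,356.99 is subject → $3,356.99 × 0.005 = $16.78
AD&D insurance premium: $130.52
Legal plan premium: $238.91
Roth 401(k) contribution: $189.11
Total deductions = $191.86 + $268.56 + $101.38 + $16.78 + $130.52 + $238.91 + $189.11 = $1,137.12
Net pay = $3,356.99 − $1,137.12 = $2,219.87

$2,219.87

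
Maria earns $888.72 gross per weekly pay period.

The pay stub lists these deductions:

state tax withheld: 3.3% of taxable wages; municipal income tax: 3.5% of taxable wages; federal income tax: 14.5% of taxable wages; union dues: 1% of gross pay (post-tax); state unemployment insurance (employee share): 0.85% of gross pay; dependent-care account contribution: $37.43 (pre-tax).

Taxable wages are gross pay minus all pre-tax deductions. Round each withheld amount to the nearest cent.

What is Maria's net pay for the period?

$653.52

Dependent-care account contribution: $37.43
Taxable wages = $888.72 − $37.43 = $851.29
Federal income tax: $851.29 × 0.145 = $123.44
Municipal income tax: $851.29 × 0.035 = $29.80
State tax withheld: $851.29 × 0.033 = $28.09
State unemployment insurance (employee share): $888.72 × 0.0085 = $7.55
Union dues: $888.72 × 0.01 = $8.89
Total deductions = $37.43 + $123.44 + $29.80 + $28.09 + $7.55 + $8.89 = $235.20
Net pay = $888.72 − $235.20 = $653.52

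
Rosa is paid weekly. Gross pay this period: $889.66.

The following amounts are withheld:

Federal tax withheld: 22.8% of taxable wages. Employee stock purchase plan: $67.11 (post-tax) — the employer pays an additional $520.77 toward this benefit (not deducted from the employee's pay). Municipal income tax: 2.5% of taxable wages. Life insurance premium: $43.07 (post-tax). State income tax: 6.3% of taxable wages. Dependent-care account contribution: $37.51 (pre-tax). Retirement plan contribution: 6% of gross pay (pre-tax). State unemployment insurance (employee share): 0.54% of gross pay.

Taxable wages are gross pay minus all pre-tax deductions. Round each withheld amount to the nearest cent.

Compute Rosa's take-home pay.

Dependent-care account contribution: $37.51
Retirement plan contribution: $889.66 × 0.06 = $53.38
Pre-tax total = $37.51 + $53.38 = $90.89
Taxable wages = $889.66 − $90.89 = $798.77
Federal tax withheld: $798.77 × 0.228 = $182.12
Municipal income tax: $798.77 × 0.025 = $19.97
State income tax: $798.77 × 0.063 = $50.32
State unemployment insurance (employee share): $889.66 × 0.0054 = $4.80
Employee stock purchase plan: $67.11
Life insurance premium: $43.07
(Employer's $520.77 toward employee stock purchase plan is not withheld from the employee.)
Total deductions = $37.51 + $53.38 + $182.12 + $19.97 + $50.32 + $4.80 + $67.11 + $43.07 = $458.28
Net pay = $889.66 − $458.28 = $431.38

$431.38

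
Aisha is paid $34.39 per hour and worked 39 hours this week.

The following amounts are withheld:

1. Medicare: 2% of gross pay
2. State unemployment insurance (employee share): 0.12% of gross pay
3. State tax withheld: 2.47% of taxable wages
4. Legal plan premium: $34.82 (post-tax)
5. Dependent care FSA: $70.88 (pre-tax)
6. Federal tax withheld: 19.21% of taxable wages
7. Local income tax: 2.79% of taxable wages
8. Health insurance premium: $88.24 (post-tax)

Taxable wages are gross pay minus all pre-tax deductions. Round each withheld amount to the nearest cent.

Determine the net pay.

$807.99

Gross pay: 39 × $34.39 = $1,341.21
Dependent care FSA: $70.88
Taxable wages = $1,341.21 − $70.88 = $1,270.33
Federal tax withheld: $1,270.33 × 0.1921 = $244.03
State tax withheld: $1,270.33 × 0.0247 = $31.38
Local income tax: $1,270.33 × 0.0279 = $35.44
State unemployment insurance (employee share): $1,341.21 × 0.0012 = $1.61
Medicare: $1,341.21 × 0.02 = $26.82
Legal plan premium: $34.82
Health insurance premium: $88.24
Total deductions = $70.88 + $244.03 + $31.38 + $35.44 + $1.61 + $26.82 + $34.82 + $88.24 = $533.22
Net pay = $1,341.21 − $533.22 = $807.99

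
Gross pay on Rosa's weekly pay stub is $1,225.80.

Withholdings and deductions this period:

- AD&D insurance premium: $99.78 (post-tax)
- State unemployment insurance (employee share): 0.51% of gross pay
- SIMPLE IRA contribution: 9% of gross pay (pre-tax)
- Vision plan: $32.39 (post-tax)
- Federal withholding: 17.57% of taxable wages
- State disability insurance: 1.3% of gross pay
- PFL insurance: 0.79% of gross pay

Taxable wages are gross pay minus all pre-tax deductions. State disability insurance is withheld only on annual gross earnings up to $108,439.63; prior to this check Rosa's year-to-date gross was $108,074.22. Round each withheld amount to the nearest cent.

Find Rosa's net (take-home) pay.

SIMPLE IRA contribution: $1,225.80 × 0.09 = $110.32
Taxable wages = $1,225.80 − $110.32 = $1,115.48
Federal withholding: $1,115.48 × 0.1757 = $195.99
PFL insurance: $1,225.80 × 0.0079 = $9.68
State unemployment insurance (employee share): $1,225.80 × 0.0051 = $6.25
State disability insurance: only $108,439.63 − $108,074.22 = $365.41 of this check is subject → $365.41 × 0.013 = $4.75
AD&D insurance premium: $99.78
Vision plan: $32.39
Total deductions = $110.32 + $195.99 + $9.68 + $6.25 + $4.75 + $99.78 + $32.39 = $459.16
Net pay = $1,225.80 − $459.16 = $766.64

$766.64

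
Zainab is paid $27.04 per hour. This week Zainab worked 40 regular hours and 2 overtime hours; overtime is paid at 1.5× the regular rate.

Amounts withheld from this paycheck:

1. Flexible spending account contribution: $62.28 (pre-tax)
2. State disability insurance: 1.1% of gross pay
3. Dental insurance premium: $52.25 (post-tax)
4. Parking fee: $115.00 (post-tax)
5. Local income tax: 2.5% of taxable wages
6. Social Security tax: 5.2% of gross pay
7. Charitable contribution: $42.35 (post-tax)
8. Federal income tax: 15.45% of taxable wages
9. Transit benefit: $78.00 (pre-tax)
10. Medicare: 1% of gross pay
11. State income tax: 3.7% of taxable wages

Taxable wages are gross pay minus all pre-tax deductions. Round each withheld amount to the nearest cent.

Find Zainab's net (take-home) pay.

Regular pay: 40 × $27.04 = $1,081.60
Overtime pay: 2 × $27.04 × 1.5 = $81.12
Gross pay = $1,081.60 + $81.12 = $1,162.72
Flexible spending account contribution: $62.28
Transit benefit: $78.00
Pre-tax total = $62.28 + $78.00 = $140.28
Taxable wages = $1,162.72 − $140.28 = $1,022.44
Federal income tax: $1,022.44 × 0.1545 = $157.97
State income tax: $1,022.44 × 0.037 = $37.83
Local income tax: $1,022.44 × 0.025 = $25.56
Social Security tax: $1,162.72 × 0.052 = $60.46
State disability insurance: $1,162.72 × 0.011 = $12.79
Medicare: $1,162.72 × 0.01 = $11.63
Charitable contribution: $42.35
Dental insurance premium: $52.25
Parking fee: $115.00
Total deductions = $62.28 + $78.00 + $157.97 + $37.83 + $25.56 + $60.46 + $12.79 + $11.63 + $42.35 + $52.25 + $115.00 = $656.12
Net pay = $1,162.72 − $656.12 = $506.60

$506.60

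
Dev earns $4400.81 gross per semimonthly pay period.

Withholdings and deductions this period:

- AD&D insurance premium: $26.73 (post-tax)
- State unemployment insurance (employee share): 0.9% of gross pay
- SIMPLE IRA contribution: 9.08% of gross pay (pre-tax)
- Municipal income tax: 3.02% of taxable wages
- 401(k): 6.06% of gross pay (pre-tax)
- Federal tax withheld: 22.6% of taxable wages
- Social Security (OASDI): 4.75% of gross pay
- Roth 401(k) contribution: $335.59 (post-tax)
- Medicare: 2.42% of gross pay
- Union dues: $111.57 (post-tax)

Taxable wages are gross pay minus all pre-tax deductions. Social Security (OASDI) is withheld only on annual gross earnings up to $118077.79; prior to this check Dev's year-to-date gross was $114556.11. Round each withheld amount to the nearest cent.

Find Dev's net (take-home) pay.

401(k): $4400.81 × 0.0606 = $266.69
SIMPLE IRA contribution: $4400.81 × 0.0908 = $399.59
Pre-tax total = $266.69 + $399.59 = $666.28
Taxable wages = $4400.81 − $666.28 = $3734.53
Municipal income tax: $3734.53 × 0.0302 = $112.78
Federal tax withheld: $3734.53 × 0.226 = $844.00
State unemployment insurance (employee share): $4400.81 × 0.009 = $39.61
Social Security (OASDI): only $118077.79 − $114556.11 = $3521.68 of this check is subject → $3521.68 × 0.0475 = $167.28
Medicare: $4400.81 × 0.0242 = $106.50
Union dues: $111.57
AD&D insurance premium: $26.73
Roth 401(k) contribution: $335.59
Total deductions = $266.69 + $399.59 + $112.78 + $844.00 + $39.61 + $167.28 + $106.50 + $111.57 + $26.73 + $335.59 = $2410.34
Net pay = $4400.81 − $2410.34 = $1990.47

$1990.47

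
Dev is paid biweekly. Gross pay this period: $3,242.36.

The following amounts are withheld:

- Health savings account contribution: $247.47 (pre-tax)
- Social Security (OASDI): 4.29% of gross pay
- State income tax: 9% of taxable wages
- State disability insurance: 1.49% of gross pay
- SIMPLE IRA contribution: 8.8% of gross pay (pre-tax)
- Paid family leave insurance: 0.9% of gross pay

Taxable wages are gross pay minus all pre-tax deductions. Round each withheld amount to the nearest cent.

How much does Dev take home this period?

$2,249.11

Health savings account contribution: $247.47
SIMPLE IRA contribution: $3,242.36 × 0.088 = $285.33
Pre-tax total = $247.47 + $285.33 = $532.80
Taxable wages = $3,242.36 − $532.80 = $2,709.56
State income tax: $2,709.56 × 0.09 = $243.86
State disability insurance: $3,242.36 × 0.0149 = $48.31
Paid family leave insurance: $3,242.36 × 0.009 = $29.18
Social Security (OASDI): $3,242.36 × 0.0429 = $139.10
Total deductions = $247.47 + $285.33 + $243.86 + $48.31 + $29.18 + $139.10 = $993.25
Net pay = $3,242.36 − $993.25 = $2,249.11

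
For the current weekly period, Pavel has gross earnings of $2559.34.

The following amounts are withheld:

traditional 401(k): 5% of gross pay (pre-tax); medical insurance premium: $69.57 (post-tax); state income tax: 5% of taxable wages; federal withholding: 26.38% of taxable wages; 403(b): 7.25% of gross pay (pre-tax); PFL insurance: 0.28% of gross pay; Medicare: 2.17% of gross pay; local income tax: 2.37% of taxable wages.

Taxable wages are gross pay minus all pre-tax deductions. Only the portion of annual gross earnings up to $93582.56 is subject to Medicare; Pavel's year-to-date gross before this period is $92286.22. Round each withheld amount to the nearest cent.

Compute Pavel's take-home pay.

$1382.98

403(b): $2559.34 × 0.0725 = $185.55
Traditional 401(k): $2559.34 × 0.05 = $127.97
Pre-tax total = $185.55 + $127.97 = $313.52
Taxable wages = $2559.34 − $313.52 = $2245.82
Federal withholding: $2245.82 × 0.2638 = $592.45
Local income tax: $2245.82 × 0.0237 = $53.23
State income tax: $2245.82 × 0.05 = $112.29
Medicare: only $93582.56 − $92286.22 = $1296.34 of this check is subject → $1296.34 × 0.0217 = $28.13
PFL insurance: $2559.34 × 0.0028 = $7.17
Medical insurance premium: $69.57
Total deductions = $185.55 + $127.97 + $592.45 + $53.23 + $112.29 + $28.13 + $7.17 + $69.57 = $1176.36
Net pay = $2559.34 − $1176.36 = $1382.98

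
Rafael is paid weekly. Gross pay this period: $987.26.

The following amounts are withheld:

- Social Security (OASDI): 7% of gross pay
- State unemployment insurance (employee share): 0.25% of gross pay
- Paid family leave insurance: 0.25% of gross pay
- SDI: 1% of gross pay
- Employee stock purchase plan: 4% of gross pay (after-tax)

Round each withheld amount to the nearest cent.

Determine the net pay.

$863.85

SDI: $987.26 × 0.01 = $9.87
Paid family leave insurance: $987.26 × 0.0025 = $2.47
Social Security (OASDI): $987.26 × 0.07 = $69.11
State unemployment insurance (employee share): $987.26 × 0.0025 = $2.47
Employee stock purchase plan: $987.26 × 0.04 = $39.49
Total deductions = $9.87 + $2.47 + $69.11 + $2.47 + $39.49 = $123.41
Net pay = $987.26 − $123.41 = $863.85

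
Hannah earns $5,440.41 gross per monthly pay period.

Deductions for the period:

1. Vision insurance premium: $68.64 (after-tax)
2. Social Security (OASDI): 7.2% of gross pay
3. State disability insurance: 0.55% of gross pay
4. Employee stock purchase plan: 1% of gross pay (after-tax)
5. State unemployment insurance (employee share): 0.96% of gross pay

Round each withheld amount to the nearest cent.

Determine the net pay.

State disability insurance: $5,440.41 × 0.0055 = $29.92
Social Security (OASDI): $5,440.41 × 0.072 = $391.71
State unemployment insurance (employee share): $5,440.41 × 0.0096 = $52.23
Employee stock purchase plan: $5,440.41 × 0.01 = $54.40
Vision insurance premium: $68.64
Total deductions = $29.92 + $391.71 + $52.23 + $54.40 + $68.64 = $596.90
Net pay = $5,440.41 − $596.90 = $4,843.51

$4,843.51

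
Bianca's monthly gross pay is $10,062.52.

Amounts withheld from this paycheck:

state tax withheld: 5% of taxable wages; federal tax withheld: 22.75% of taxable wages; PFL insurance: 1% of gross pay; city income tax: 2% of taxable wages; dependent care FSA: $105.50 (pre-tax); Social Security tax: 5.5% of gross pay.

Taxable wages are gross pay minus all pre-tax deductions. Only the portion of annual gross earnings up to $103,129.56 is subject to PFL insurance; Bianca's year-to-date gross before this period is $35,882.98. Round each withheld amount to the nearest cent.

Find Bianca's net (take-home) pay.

$6,340.74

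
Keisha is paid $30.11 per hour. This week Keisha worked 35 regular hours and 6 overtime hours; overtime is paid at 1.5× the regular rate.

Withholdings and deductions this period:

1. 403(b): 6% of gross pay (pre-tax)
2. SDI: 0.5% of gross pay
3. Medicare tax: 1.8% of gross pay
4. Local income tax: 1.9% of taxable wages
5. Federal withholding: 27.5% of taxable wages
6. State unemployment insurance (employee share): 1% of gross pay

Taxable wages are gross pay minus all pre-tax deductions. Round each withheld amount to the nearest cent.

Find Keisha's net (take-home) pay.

$835.50

Regular pay: 35 × $30.11 = $1,053.85
Overtime pay: 6 × $30.11 × 1.5 = $270.99
Gross pay = $1,053.85 + $270.99 = $1,324.84
403(b): $1,324.84 × 0.06 = $79.49
Taxable wages = $1,324.84 − $79.49 = $1,245.35
Local income tax: $1,245.35 × 0.019 = $23.66
Federal withholding: $1,245.35 × 0.275 = $342.47
Medicare tax: $1,324.84 × 0.018 = $23.85
SDI: $1,324.84 × 0.005 = $6.62
State unemployment insurance (employee share): $1,324.84 × 0.01 = $13.25
Total deductions = $79.49 + $23.66 + $342.47 + $23.85 + $6.62 + $13.25 = $489.34
Net pay = $1,324.84 − $489.34 = $835.50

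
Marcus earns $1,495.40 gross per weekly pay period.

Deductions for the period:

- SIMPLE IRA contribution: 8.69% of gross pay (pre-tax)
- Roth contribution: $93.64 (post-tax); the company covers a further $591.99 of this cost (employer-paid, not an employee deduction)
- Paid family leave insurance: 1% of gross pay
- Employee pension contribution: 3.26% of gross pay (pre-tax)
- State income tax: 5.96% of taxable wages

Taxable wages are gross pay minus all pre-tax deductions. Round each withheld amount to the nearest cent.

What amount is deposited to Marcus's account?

$1,129.63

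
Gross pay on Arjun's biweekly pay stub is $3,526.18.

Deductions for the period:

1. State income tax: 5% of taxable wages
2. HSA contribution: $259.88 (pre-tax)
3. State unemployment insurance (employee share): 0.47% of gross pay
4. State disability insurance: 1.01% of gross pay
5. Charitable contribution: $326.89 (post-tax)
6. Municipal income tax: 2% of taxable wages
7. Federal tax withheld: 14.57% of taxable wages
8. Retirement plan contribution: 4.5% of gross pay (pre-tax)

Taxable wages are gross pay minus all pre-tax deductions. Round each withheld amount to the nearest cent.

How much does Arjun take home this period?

HSA contribution: $259.88
Retirement plan contribution: $3,526.18 × 0.045 = $158.68
Pre-tax total = $259.88 + $158.68 = $418.56
Taxable wages = $3,526.18 − $418.56 = $3,107.62
Municipal income tax: $3,107.62 × 0.02 = $62.15
State income tax: $3,107.62 × 0.05 = $155.38
Federal tax withheld: $3,107.62 × 0.1457 = $452.78
State unemployment insurance (employee share): $3,526.18 × 0.0047 = $16.57
State disability insurance: $3,526.18 × 0.0101 = $35.61
Charitable contribution: $326.89
Total deductions = $259.88 + $158.68 + $62.15 + $155.38 + $452.78 + $16.57 + $35.61 + $326.89 = $1,467.94
Net pay = $3,526.18 − $1,467.94 = $2,058.24

$2,058.24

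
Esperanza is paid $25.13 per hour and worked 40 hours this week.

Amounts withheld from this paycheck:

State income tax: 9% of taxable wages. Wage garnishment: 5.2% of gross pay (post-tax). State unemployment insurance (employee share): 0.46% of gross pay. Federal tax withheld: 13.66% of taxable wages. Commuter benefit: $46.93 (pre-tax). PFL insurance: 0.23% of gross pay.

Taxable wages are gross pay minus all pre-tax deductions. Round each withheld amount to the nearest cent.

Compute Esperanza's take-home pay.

$681.93

Gross pay: 40 × $25.13 = $1,005.20
Commuter benefit: $46.93
Taxable wages = $1,005.20 − $46.93 = $958.27
State income tax: $958.27 × 0.09 = $86.24
Federal tax withheld: $958.27 × 0.1366 = $130.90
PFL insurance: $1,005.20 × 0.0023 = $2.31
State unemployment insurance (employee share): $1,005.20 × 0.0046 = $4.62
Wage garnishment: $1,005.20 × 0.052 = $52.27
Total deductions = $46.93 + $86.24 + $130.90 + $2.31 + $4.62 + $52.27 = $323.27
Net pay = $1,005.20 − $323.27 = $681.93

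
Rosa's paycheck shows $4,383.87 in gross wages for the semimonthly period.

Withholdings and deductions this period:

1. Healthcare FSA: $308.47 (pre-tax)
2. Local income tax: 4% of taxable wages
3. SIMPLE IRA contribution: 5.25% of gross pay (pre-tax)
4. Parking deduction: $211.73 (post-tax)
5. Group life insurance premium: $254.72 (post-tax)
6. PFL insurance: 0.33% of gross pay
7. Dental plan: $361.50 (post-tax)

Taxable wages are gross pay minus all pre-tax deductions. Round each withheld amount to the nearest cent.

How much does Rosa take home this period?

Healthcare FSA: $308.47
SIMPLE IRA contribution: $4,383.87 × 0.0525 = $230.15
Pre-tax total = $308.47 + $230.15 = $538.62
Taxable wages = $4,383.87 − $538.62 = $3,845.25
Local income tax: $3,845.25 × 0.04 = $153.81
PFL insurance: $4,383.87 × 0.0033 = $14.47
Parking deduction: $211.73
Group life insurance premium: $254.72
Dental plan: $361.50
Total deductions = $308.47 + $230.15 + $153.81 + $14.47 + $211.73 + $254.72 + $361.50 = $1,534.85
Net pay = $4,383.87 − $1,534.85 = $2,849.02

$2,849.02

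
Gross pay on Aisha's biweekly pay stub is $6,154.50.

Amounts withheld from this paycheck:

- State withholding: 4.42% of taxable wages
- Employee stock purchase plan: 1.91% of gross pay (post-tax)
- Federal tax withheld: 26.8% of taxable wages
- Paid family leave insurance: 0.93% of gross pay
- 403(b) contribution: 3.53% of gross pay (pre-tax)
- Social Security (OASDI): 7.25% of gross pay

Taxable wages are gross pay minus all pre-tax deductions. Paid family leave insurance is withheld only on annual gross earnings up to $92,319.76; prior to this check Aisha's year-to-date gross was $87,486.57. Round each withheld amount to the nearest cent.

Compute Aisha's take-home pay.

$3,474.94

403(b) contribution: $6,154.50 × 0.0353 = $217.25
Taxable wages = $6,154.50 − $217.25 = $5,937.25
Federal tax withheld: $5,937.25 × 0.268 = $1,591.18
State withholding: $5,937.25 × 0.0442 = $262.43
Social Security (OASDI): $6,154.50 × 0.0725 = $446.20
Paid family leave insurance: only $92,319.76 − $87,486.57 = $4,833.19 of this check is subject → $4,833.19 × 0.0093 = $44.95
Employee stock purchase plan: $6,154.50 × 0.0191 = $117.55
Total deductions = $217.25 + $1,591.18 + $262.43 + $446.20 + $44.95 + $117.55 = $2,679.56
Net pay = $6,154.50 − $2,679.56 = $3,474.94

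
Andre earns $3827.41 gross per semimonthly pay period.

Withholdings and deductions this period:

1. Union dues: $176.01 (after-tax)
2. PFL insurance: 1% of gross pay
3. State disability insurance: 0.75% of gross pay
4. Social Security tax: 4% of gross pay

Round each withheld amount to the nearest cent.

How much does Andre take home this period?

$3431.32

State disability insurance: $3827.41 × 0.0075 = $28.71
PFL insurance: $3827.41 × 0.01 = $38.27
Social Security tax: $3827.41 × 0.04 = $153.10
Union dues: $176.01
Total deductions = $28.71 + $38.27 + $153.10 + $176.01 = $396.09
Net pay = $3827.41 − $396.09 = $3431.32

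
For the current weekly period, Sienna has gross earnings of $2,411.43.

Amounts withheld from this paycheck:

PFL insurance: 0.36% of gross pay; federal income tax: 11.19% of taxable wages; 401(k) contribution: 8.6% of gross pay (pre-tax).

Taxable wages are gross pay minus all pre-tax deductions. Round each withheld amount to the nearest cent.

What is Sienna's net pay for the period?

401(k) contribution: $2,411.43 × 0.086 = $207.38
Taxable wages = $2,411.43 − $207.38 = $2,204.05
Federal income tax: $2,204.05 × 0.1119 = $246.63
PFL insurance: $2,411.43 × 0.0036 = $8.68
Total deductions = $207.38 + $246.63 + $8.68 = $462.69
Net pay = $2,411.43 − $462.69 = $1,948.74

$1,948.74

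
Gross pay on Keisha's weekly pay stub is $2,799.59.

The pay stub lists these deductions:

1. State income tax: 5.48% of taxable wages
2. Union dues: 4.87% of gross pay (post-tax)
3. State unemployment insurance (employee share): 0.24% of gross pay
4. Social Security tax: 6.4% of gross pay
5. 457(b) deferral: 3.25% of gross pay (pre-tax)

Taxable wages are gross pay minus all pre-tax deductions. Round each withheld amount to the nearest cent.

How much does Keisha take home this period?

457(b) deferral: $2,799.59 × 0.0325 = $90.99
Taxable wages = $2,799.59 − $90.99 = $2,708.60
State income tax: $2,708.60 × 0.0548 = $148.43
Social Security tax: $2,799.59 × 0.064 = $179.17
State unemployment insurance (employee share): $2,799.59 × 0.0024 = $6.72
Union dues: $2,799.59 × 0.0487 = $136.34
Total deductions = $90.99 + $148.43 + $179.17 + $6.72 + $136.34 = $561.65
Net pay = $2,799.59 − $561.65 = $2,237.94

$2,237.94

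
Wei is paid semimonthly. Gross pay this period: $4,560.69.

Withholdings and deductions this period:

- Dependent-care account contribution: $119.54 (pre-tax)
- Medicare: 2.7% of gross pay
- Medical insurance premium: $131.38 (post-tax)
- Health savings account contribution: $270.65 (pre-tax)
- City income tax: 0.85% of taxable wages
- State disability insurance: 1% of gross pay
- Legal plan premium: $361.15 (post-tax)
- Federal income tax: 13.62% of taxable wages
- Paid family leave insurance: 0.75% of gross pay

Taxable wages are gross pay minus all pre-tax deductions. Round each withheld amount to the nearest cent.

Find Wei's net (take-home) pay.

$2,871.54

Dependent-care account contribution: $119.54
Health savings account contribution: $270.65
Pre-tax total = $119.54 + $270.65 = $390.19
Taxable wages = $4,560.69 − $390.19 = $4,170.50
Federal income tax: $4,170.50 × 0.1362 = $568.02
City income tax: $4,170.50 × 0.0085 = $35.45
Paid family leave insurance: $4,560.69 × 0.0075 = $34.21
State disability insurance: $4,560.69 × 0.01 = $45.61
Medicare: $4,560.69 × 0.027 = $123.14
Legal plan premium: $361.15
Medical insurance premium: $131.38
Total deductions = $119.54 + $270.65 + $568.02 + $35.45 + $34.21 + $45.61 + $123.14 + $361.15 + $131.38 = $1,689.15
Net pay = $4,560.69 − $1,689.15 = $2,871.54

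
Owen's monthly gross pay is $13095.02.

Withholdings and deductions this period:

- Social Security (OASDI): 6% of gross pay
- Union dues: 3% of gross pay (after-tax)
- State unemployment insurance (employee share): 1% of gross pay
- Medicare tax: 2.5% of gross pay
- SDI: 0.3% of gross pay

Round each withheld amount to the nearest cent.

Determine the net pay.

$11418.85

Social Security (OASDI): $13095.02 × 0.06 = $785.70
Medicare tax: $13095.02 × 0.025 = $327.38
State unemployment insurance (employee share): $13095.02 × 0.01 = $130.95
SDI: $13095.02 × 0.003 = $39.29
Union dues: $13095.02 × 0.03 = $392.85
Total deductions = $785.70 + $327.38 + $130.95 + $39.29 + $392.85 = $1676.17
Net pay = $13095.02 − $1676.17 = $11418.85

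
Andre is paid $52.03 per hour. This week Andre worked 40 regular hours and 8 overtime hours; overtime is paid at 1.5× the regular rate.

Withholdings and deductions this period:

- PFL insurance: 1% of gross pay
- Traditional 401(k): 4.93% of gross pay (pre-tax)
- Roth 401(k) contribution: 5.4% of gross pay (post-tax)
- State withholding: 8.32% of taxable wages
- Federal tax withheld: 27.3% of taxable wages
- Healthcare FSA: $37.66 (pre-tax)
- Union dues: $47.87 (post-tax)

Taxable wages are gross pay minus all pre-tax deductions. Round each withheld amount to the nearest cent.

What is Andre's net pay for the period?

$1,410.70

Regular pay: 40 × $52.03 = $2,081.20
Overtime pay: 8 × $52.03 × 1.5 = $624.36
Gross pay = $2,081.20 + $624.36 = $2,705.56
Healthcare FSA: $37.66
Traditional 401(k): $2,705.56 × 0.0493 = $133.38
Pre-tax total = $37.66 + $133.38 = $171.04
Taxable wages = $2,705.56 − $171.04 = $2,534.52
State withholding: $2,534.52 × 0.0832 = $210.87
Federal tax withheld: $2,534.52 × 0.273 = $691.92
PFL insurance: $2,705.56 × 0.01 = $27.06
Union dues: $47.87
Roth 401(k) contribution: $2,705.56 × 0.054 = $146.10
Total deductions = $37.66 + $133.38 + $210.87 + $691.92 + $27.06 + $47.87 + $146.10 = $1,294.86
Net pay = $2,705.56 − $1,294.86 = $1,410.70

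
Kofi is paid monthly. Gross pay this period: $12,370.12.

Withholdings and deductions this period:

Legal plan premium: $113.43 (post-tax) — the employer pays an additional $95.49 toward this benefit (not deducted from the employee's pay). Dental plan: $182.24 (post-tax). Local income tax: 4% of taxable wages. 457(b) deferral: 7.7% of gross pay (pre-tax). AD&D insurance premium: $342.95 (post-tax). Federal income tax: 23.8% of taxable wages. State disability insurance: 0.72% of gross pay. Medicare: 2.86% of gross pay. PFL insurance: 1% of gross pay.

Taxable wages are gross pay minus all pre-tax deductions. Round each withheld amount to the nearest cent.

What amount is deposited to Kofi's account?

$7,038.36

457(b) deferral: $12,370.12 × 0.077 = $952.50
Taxable wages = $12,370.12 − $952.50 = $11,417.62
Federal income tax: $11,417.62 × 0.238 = $2,717.39
Local income tax: $11,417.62 × 0.04 = $456.70
State disability insurance: $12,370.12 × 0.0072 = $89.06
Medicare: $12,370.12 × 0.0286 = $353.79
PFL insurance: $12,370.12 × 0.01 = $123.70
Dental plan: $182.24
Legal plan premium: $113.43
AD&D insurance premium: $342.95
(Employer's $95.49 toward legal plan premium is not withheld from the employee.)
Total deductions = $952.50 + $2,717.39 + $456.70 + $89.06 + $353.79 + $123.70 + $182.24 + $113.43 + $342.95 = $5,331.76
Net pay = $12,370.12 − $5,331.76 = $7,038.36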